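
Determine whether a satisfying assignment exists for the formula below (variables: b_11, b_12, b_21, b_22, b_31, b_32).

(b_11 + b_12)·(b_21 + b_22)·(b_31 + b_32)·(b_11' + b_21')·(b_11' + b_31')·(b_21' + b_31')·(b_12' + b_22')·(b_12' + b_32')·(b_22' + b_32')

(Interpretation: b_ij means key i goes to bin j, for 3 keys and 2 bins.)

No

Try b_11 = 1.
(b_21') alone gives b_21 = 0.
(b_22) alone gives b_22 = 1.
(b_31') alone gives b_31 = 0.
(b_32) alone gives b_32 = 1.
But (b_32') is also a unit clause — contradiction.
Undo b_11 and try b_11 = 0.
(b_12) alone gives b_12 = 1.
(b_22') alone gives b_22 = 0.
(b_21) alone gives b_21 = 1.
(b_31') alone gives b_31 = 0.
(b_32) alone gives b_32 = 1.
But (b_32') is also a unit clause — contradiction.
Both values of b_11 lead to a conflict.
No assignment satisfies every clause.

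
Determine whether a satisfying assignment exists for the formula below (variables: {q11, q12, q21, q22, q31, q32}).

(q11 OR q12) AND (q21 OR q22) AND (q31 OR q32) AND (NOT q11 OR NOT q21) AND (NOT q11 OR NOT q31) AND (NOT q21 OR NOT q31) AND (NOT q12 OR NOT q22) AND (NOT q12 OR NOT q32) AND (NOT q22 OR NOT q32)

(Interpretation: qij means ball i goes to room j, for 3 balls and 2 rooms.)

No, unsatisfiable

Suppose q11 = true.
(NOT q21) alone gives q21 = false.
(q22) alone gives q22 = true.
(NOT q31) alone gives q31 = false.
(q32) alone gives q32 = true.
Now (NOT q32) is unsatisfied and unit — conflict.
So q11 must be the other value — set q11 = false.
(q12) alone gives q12 = true.
(NOT q22) alone gives q22 = false.
(q21) alone gives q21 = true.
(NOT q31) alone gives q31 = false.
(q32) alone gives q32 = true.
Now (NOT q32) is unsatisfied and unit — conflict.
Both values of q11 lead to a conflict.
No assignment satisfies every clause.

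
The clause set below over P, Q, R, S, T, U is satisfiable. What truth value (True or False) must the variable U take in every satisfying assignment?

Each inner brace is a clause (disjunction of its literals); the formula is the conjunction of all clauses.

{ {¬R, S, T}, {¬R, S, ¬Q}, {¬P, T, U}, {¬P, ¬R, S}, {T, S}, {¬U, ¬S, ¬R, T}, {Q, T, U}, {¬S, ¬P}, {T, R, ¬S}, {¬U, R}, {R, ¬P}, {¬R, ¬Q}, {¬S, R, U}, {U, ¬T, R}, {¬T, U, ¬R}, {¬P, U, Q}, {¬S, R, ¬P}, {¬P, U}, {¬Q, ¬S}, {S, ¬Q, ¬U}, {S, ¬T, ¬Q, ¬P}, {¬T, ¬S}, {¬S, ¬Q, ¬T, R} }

Suppose U = False.
The clause (¬P) is unit, so P = False.
Branch on T: set T = True.
The clause (R) is unit, so R = True.
But (¬R) is also a unit clause — contradiction.
So T must be the other value — set T = False.
The clause (S) is unit, so S = True.
The clause (Q) is unit, so Q = True.
But (¬Q) is also a unit clause — contradiction.
Neither T = True nor T = False works.
So every satisfying assignment has U = True.

True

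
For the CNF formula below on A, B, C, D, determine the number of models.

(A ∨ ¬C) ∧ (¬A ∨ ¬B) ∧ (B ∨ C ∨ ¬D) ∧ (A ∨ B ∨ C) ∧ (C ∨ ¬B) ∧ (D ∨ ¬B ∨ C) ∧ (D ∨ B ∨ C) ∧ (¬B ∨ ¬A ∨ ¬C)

2

There are 2^4 = 16 truth assignments over (A, B, C, D).
Split on A. With A = True, the clauses containing A are satisfied and ¬A drops from the rest; 2 of the 2^3 = 8 assignments to the other variables satisfy what remains.
With A = False, by the same count on the reduced clause set, 0 assignments work.
Total: 2 + 0 = 2.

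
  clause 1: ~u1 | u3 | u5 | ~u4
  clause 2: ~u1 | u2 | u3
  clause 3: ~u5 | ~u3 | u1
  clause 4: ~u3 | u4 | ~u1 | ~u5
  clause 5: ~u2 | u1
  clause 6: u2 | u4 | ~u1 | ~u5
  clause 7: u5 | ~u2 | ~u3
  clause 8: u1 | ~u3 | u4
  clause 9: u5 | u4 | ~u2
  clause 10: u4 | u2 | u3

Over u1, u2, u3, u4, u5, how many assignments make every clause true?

There are 2^5 = 32 truth assignments over (u1, u2, u3, u4, u5).
Split on u5. With u5 = 1, the clauses containing u5 are satisfied and ~u5 drops from the rest; 5 of the 2^4 = 16 assignments to the other variables satisfy what remains.
With u5 = 0, by the same count on the reduced clause set, 4 assignments work.
Total: 5 + 4 = 9.

9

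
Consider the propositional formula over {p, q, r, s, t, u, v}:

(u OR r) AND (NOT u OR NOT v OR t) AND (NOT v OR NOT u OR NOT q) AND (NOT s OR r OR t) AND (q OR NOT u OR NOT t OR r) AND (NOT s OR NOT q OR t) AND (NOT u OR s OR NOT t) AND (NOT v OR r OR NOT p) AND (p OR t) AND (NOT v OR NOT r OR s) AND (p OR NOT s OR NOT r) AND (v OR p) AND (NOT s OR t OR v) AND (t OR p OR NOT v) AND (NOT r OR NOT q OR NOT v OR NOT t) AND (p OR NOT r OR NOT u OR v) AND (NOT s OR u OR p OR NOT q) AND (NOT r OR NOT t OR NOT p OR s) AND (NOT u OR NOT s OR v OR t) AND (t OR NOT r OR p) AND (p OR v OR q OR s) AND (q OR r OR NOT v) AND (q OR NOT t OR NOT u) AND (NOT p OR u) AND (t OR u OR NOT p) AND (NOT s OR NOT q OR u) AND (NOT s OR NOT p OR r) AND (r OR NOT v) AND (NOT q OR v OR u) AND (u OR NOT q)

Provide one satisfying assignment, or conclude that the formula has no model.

Case u = true:
Case v = false:
From the singleton clause (p), p = true.
Case s = false:
From the singleton clause (NOT t), t = false.
No clause remains; q, r are free.

p ↦ true, q ↦ true, r ↦ false, s ↦ false, t ↦ false, u ↦ true, v ↦ false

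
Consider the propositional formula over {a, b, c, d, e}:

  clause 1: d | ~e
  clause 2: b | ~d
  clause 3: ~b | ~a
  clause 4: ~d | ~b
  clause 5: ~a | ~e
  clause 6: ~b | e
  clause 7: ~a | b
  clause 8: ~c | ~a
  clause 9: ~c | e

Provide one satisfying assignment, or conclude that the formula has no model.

Branch on d: set d = 0.
The clause (~e) is unit, so e = 0.
The clause (~b) is unit, so b = 0.
The clause (~a) is unit, so a = 0.
The clause (~c) is unit, so c = 0.
This assignment satisfies each clause.

a: 0,  b: 0,  c: 0,  d: 0,  e: 0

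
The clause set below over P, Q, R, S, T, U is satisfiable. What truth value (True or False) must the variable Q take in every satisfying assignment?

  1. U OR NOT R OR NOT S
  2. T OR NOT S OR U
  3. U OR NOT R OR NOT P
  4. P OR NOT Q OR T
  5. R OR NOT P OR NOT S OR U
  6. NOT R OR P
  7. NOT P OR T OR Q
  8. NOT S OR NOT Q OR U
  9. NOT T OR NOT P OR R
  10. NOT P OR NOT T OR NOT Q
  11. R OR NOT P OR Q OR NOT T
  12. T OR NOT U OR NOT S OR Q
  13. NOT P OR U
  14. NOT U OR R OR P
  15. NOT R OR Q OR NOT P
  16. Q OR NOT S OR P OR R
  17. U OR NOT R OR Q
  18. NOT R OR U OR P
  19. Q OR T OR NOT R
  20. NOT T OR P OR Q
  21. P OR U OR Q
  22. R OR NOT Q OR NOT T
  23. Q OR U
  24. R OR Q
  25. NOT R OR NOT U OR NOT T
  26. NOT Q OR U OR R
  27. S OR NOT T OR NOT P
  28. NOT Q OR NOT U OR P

Suppose Q = false.
(U) alone gives U = true.
(R) alone gives R = true.
(P) alone gives P = true.
But (NOT P) is also a unit clause — contradiction.
So every satisfying assignment has Q = True.

True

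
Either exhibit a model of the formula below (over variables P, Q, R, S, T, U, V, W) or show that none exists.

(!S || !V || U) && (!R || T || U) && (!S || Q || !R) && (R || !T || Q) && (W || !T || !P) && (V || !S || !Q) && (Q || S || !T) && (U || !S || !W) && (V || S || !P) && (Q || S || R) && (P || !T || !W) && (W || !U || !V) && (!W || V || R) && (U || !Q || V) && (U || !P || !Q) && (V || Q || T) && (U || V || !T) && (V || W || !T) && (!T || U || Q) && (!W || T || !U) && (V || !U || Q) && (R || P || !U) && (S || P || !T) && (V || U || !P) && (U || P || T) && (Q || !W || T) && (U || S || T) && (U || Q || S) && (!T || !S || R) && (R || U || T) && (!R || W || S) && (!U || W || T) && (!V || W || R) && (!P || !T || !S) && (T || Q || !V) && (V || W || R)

Suppose S = false.
Suppose Q = true.
Suppose V = true.
Suppose W = true.
Suppose P = true.
The clause (U) is unit, so U = true.
The clause (T) is unit, so T = true.
No clause remains; R is free.

P=true, Q=true, R=false, S=false, T=true, U=true, V=true, W=true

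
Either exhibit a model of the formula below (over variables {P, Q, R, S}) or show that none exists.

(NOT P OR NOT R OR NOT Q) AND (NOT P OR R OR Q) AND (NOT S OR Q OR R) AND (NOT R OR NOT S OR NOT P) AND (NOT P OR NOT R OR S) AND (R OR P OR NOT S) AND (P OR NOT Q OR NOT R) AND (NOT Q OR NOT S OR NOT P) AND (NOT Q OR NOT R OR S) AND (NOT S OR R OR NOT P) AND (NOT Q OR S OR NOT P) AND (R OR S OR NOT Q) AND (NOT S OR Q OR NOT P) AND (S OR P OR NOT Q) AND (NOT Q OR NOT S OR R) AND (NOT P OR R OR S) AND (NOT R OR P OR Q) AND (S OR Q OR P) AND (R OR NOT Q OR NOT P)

Branch on P: set P = false.
Branch on R: set R = true.
From the singleton clause (NOT Q), Q = false.
That conflicts with the unit clause (Q).
So R must be the other value — set R = false.
From the singleton clause (NOT S), S = false.
From the singleton clause (NOT Q), Q = false.
That conflicts with the unit clause (Q).
Both values of R lead to a conflict.
So P must be the other value — set P = true.
Branch on R: set R = false.
From the singleton clause (Q), Q = true.
That conflicts with the unit clause (NOT Q).
So R must be the other value — set R = true.
From the singleton clause (NOT Q), Q = false.
From the singleton clause (NOT S), S = false.
That conflicts with the unit clause (S).
Both values of R lead to a conflict.
Both values of P lead to a conflict.

UNSATISFIABLE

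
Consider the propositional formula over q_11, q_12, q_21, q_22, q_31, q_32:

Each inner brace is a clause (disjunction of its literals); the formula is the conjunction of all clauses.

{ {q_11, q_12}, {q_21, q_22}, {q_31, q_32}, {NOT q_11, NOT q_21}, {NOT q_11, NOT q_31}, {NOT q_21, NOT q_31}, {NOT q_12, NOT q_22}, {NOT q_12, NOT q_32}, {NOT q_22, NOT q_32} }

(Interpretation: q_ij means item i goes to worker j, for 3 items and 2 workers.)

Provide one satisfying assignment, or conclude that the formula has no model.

Branch on q_11: set q_11 = true.
Unit clause (NOT q_21) forces q_21 = false.
Unit clause (q_22) forces q_22 = true.
Unit clause (NOT q_31) forces q_31 = false.
Unit clause (q_32) forces q_32 = true.
But (NOT q_32) is also a unit clause — contradiction.
Undo q_11 and try q_11 = false.
Unit clause (q_12) forces q_12 = true.
Unit clause (NOT q_22) forces q_22 = false.
Unit clause (q_21) forces q_21 = true.
Unit clause (NOT q_31) forces q_31 = false.
Unit clause (q_32) forces q_32 = true.
But (NOT q_32) is also a unit clause — contradiction.
Neither q_11 = true nor q_11 = false works.

UNSATISFIABLE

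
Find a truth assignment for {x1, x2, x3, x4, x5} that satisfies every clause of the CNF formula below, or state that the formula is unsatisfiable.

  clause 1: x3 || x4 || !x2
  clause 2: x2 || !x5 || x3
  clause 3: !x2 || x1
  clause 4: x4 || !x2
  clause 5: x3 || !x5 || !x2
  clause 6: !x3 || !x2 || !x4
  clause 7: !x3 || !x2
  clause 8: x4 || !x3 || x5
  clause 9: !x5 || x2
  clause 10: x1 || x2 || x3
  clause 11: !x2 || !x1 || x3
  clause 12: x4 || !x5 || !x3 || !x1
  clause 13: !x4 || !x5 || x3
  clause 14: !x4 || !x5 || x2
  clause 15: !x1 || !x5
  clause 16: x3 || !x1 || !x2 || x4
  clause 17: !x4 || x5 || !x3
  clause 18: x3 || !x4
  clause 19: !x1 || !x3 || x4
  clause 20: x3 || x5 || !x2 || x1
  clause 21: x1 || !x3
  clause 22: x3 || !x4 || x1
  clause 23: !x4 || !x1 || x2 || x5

Branch on x2: set x2 = false.
Unit clause (!x5) forces x5 = false.
Branch on x4: set x4 = false.
Unit clause (!x3) forces x3 = false.
Unit clause (x1) forces x1 = true.
Every clause now holds.

x1 ↦ true, x2 ↦ false, x3 ↦ false, x4 ↦ false, x5 ↦ false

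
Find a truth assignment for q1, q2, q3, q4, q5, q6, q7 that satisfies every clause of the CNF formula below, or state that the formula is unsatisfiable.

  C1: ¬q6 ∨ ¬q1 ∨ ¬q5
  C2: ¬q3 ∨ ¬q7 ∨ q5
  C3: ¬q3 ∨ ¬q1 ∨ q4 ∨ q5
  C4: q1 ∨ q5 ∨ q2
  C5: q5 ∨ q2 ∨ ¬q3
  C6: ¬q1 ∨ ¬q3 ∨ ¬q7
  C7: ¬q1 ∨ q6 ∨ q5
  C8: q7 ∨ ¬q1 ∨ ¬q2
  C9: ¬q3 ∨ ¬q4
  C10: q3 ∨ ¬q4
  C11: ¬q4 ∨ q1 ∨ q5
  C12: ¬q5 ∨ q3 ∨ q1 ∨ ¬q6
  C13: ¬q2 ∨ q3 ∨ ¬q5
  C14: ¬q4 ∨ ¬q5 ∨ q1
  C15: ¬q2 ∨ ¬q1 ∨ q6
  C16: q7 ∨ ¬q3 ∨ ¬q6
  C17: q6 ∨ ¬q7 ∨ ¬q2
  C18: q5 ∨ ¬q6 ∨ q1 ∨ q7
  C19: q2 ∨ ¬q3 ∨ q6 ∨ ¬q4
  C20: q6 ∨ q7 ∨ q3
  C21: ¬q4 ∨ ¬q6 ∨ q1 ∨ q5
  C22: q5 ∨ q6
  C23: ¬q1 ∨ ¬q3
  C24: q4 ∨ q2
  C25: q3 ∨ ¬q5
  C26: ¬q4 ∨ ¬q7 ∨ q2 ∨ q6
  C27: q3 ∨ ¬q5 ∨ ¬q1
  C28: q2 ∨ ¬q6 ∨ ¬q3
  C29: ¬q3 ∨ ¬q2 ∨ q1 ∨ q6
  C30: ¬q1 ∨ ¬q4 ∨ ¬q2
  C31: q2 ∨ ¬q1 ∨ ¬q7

q1: False; q2: True; q3: True; q4: False; q5: True; q6: True; q7: True

Case q3 = True:
(¬q4) alone gives q4 = False.
(¬q1) alone gives q1 = False.
(q2) alone gives q2 = True.
(q6) alone gives q6 = True.
(q7) alone gives q7 = True.
(q5) alone gives q5 = True.
This assignment satisfies each clause.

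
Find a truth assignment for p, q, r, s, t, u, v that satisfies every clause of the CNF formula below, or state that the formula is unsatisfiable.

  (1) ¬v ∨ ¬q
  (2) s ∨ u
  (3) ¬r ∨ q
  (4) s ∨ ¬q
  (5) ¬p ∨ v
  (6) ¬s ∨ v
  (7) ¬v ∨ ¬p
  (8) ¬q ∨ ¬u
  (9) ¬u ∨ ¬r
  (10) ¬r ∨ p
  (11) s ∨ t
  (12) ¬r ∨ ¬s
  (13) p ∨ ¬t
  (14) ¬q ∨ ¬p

Suppose v = True.
The clause (¬q) is unit, so q = False.
The clause (¬r) is unit, so r = False.
The clause (¬p) is unit, so p = False.
The clause (¬t) is unit, so t = False.
The clause (s) is unit, so s = True.
All clauses hold; u can take either value.

p ↦ False, q ↦ False, r ↦ False, s ↦ True, t ↦ False, u ↦ False, v ↦ True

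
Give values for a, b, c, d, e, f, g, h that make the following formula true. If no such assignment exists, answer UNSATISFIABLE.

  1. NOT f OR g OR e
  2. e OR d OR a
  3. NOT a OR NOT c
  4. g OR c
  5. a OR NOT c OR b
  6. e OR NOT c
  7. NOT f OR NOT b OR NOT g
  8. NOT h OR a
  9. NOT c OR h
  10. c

UNSATISFIABLE

From the singleton clause (c), c = true.
From the singleton clause (NOT a), a = false.
From the singleton clause (b), b = true.
From the singleton clause (e), e = true.
From the singleton clause (NOT h), h = false.
Now (h) is unsatisfied and unit — conflict.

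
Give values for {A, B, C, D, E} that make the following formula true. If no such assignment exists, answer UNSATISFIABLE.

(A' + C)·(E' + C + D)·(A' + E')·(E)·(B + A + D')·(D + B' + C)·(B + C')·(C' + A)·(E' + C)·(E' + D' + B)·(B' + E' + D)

From the singleton clause (E), E = 1.
From the singleton clause (A'), A = 0.
From the singleton clause (C'), C = 0.
That conflicts with the unit clause (C).

UNSATISFIABLE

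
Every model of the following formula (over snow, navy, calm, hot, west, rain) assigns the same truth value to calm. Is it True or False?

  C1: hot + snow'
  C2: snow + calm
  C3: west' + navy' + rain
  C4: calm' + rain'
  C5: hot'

Suppose calm = 0.
From the singleton clause (snow), snow = 1.
From the singleton clause (hot), hot = 1.
That conflicts with the unit clause (hot').
So every satisfying assignment has calm = True.

True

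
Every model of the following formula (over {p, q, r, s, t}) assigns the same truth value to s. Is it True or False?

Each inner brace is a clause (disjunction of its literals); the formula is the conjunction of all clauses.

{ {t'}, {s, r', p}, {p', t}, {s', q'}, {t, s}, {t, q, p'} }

True

Suppose s = 0.
(t') alone gives t = 0.
But (t) is also a unit clause — contradiction.
So every satisfying assignment has s = True.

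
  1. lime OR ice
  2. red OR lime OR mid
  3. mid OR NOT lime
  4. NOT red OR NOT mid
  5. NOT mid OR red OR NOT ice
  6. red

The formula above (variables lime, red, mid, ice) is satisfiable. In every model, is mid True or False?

False

Suppose mid = true.
From the singleton clause (NOT red), red = false.
But (red) is also a unit clause — contradiction.
So every satisfying assignment has mid = False.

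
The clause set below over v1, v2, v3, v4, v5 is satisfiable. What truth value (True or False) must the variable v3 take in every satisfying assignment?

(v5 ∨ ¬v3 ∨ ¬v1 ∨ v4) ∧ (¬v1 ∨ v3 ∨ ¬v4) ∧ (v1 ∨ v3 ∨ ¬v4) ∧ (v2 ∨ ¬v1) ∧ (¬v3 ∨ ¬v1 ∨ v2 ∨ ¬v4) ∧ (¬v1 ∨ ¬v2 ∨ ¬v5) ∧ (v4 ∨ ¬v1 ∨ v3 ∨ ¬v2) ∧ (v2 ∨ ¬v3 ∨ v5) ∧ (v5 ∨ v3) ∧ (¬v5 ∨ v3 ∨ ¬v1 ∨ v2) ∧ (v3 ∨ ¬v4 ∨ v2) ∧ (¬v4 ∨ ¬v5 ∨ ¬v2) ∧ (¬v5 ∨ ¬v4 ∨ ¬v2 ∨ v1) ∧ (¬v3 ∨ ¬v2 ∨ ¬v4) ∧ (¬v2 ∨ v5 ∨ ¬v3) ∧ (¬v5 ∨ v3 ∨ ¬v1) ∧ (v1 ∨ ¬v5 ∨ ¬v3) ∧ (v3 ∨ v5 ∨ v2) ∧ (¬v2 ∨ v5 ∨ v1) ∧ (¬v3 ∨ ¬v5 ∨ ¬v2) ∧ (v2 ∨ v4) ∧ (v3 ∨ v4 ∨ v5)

Suppose v3 = True.
Suppose v2 = True.
From the singleton clause (¬v4), v4 = False.
From the singleton clause (v5), v5 = True.
Now (¬v5) is unsatisfied and unit — conflict.
That branch fails; take v2 = False instead.
From the singleton clause (¬v1), v1 = False.
From the singleton clause (v5), v5 = True.
Now (¬v5) is unsatisfied and unit — conflict.
Neither v2 = True nor v2 = False works.
So every satisfying assignment has v3 = False.

False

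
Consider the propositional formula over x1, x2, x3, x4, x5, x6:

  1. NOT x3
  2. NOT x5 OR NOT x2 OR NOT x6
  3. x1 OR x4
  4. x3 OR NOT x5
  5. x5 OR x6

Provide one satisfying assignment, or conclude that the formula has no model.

x1: true,  x2: true,  x3: false,  x4: true,  x5: false,  x6: true

(NOT x3) alone gives x3 = false.
(NOT x5) alone gives x5 = false.
(x6) alone gives x6 = true.
Case x1 = true:
All clauses hold; x2, x4 can take either value.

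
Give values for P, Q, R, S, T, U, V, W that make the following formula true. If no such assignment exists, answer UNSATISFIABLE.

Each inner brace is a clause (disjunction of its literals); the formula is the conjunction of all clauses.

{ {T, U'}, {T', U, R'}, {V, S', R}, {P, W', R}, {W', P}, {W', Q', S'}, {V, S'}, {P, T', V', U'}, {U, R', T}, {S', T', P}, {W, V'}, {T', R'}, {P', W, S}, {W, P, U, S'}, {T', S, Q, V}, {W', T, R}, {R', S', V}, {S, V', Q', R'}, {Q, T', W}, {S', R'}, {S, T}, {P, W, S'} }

Branch on T: set T = 1.
The clause (R') is unit, so R = 0.
Branch on V: set V = 1.
The clause (W) is unit, so W = 1.
The clause (P) is unit, so P = 1.
Branch on Q: set Q = 1.
The clause (S') is unit, so S = 0.
No clause remains; U is free.

P ↦ 1,  Q ↦ 1,  R ↦ 0,  S ↦ 0,  T ↦ 1,  U ↦ 0,  V ↦ 1,  W ↦ 1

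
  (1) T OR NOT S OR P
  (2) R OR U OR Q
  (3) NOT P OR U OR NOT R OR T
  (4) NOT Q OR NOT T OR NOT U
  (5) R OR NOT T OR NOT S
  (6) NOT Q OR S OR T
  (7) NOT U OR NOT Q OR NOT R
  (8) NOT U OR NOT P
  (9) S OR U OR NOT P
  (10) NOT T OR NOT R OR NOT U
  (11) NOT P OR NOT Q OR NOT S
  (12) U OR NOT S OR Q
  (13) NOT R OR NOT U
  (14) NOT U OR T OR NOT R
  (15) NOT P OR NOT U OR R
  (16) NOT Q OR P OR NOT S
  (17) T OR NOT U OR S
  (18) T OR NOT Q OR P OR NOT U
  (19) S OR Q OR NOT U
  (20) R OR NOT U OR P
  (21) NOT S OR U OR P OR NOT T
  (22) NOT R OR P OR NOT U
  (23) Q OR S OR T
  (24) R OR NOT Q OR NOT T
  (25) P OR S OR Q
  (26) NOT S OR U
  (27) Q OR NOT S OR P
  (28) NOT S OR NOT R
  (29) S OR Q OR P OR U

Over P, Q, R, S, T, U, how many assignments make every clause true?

There are 2^6 = 64 truth assignments over (P, Q, R, S, T, U).
Split on S. With S = true, the clauses containing S are satisfied and NOT S drops from the rest; 0 of the 2^5 = 32 assignments to the other variables satisfy what remains.
With S = false, by the same count on the reduced clause set, 1 assignment works.
(One model: P=F, Q=T, R=T, S=F, T=T, U=F.)
Total: 0 + 1 = 1.

1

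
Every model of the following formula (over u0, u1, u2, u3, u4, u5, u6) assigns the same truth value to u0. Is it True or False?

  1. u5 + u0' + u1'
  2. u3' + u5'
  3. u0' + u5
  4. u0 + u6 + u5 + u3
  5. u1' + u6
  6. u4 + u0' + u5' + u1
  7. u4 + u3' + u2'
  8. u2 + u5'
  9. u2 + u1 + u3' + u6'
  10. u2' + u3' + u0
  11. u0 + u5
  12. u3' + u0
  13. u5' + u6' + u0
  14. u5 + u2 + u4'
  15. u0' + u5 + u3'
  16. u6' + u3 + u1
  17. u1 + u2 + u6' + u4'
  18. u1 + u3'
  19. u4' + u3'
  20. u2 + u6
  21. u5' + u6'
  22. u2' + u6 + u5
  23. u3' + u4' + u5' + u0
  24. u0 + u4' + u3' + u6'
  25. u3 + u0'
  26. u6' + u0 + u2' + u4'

False

Suppose u0 = 1.
(u5) alone gives u5 = 1.
(u3') alone gives u3 = 0.
Now (u3) is unsatisfied and unit — conflict.
So every satisfying assignment has u0 = False.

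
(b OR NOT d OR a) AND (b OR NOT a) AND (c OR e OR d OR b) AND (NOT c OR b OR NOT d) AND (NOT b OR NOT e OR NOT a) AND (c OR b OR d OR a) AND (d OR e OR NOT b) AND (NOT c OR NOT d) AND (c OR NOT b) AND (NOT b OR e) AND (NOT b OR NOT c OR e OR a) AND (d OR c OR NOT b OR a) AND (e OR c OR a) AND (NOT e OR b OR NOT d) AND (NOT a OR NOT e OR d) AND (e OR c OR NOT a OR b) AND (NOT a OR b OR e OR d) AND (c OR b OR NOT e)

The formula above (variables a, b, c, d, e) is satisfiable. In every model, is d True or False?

False

Suppose d = true.
(NOT c) alone gives c = false.
(NOT b) alone gives b = false.
(a) alone gives a = true.
Now (NOT a) is unsatisfied and unit — conflict.
So every satisfying assignment has d = False.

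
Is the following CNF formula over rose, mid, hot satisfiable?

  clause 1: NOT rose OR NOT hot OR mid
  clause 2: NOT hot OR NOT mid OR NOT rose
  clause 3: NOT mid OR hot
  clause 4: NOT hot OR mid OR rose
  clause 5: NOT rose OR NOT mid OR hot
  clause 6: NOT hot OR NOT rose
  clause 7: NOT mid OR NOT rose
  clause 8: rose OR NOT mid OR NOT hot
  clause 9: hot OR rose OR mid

Suppose mid = false.
Suppose rose = true.
Unit clause (NOT hot) forces hot = false.
Every clause now holds.
A satisfying assignment: rose: true; mid: false; hot: false.

Yes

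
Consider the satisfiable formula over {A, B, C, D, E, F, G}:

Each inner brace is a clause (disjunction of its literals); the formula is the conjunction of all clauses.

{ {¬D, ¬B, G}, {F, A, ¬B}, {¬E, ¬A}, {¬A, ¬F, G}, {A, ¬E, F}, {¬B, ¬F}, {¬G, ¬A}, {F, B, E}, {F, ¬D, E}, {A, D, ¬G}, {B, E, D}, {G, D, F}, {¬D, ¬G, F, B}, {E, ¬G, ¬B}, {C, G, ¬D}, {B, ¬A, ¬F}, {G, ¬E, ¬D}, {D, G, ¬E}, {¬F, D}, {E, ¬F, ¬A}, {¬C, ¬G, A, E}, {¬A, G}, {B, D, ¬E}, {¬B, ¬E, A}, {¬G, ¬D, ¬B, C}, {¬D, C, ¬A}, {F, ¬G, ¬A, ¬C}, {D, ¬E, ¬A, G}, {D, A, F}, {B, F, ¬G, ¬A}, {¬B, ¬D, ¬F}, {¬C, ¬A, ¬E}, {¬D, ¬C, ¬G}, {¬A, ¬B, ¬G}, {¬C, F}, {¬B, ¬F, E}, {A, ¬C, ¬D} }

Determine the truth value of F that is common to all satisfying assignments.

True

Suppose F = False.
The clause (¬C) is unit, so C = False.
Branch on A: set A = True.
The clause (¬E) is unit, so E = False.
The clause (¬G) is unit, so G = False.
But (G) is also a unit clause — contradiction.
So A must be the other value — set A = False.
The clause (¬B) is unit, so B = False.
The clause (¬E) is unit, so E = False.
But (E) is also a unit clause — contradiction.
Neither A = True nor A = False works.
So every satisfying assignment has F = True.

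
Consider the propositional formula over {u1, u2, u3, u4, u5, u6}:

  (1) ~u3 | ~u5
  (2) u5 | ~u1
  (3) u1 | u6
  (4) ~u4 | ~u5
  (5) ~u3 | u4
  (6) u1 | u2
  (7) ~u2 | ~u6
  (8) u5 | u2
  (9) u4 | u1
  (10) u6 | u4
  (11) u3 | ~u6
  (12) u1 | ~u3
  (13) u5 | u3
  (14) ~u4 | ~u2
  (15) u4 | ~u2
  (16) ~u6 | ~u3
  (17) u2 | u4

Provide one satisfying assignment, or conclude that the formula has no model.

UNSATISFIABLE

Try u3 = 0.
The clause (~u6) is unit, so u6 = 0.
The clause (u1) is unit, so u1 = 1.
The clause (u5) is unit, so u5 = 1.
The clause (~u4) is unit, so u4 = 0.
Now (u4) is unsatisfied and unit — conflict.
Undo u3 and try u3 = 1.
The clause (~u5) is unit, so u5 = 0.
The clause (~u1) is unit, so u1 = 0.
Now (u1) is unsatisfied and unit — conflict.
Either choice for u3 ends in contradiction.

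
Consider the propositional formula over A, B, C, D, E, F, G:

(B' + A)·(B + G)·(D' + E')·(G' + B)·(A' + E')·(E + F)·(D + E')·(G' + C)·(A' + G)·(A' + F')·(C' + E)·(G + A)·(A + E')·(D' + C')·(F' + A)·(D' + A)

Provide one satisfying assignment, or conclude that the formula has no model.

Branch on B: set B = 0.
Unit clause (G) forces G = 1.
Now (G') is unsatisfied and unit — conflict.
Backtrack on B: now try B = 1.
Unit clause (A) forces A = 1.
Unit clause (E') forces E = 0.
Unit clause (F) forces F = 1.
Now (F') is unsatisfied and unit — conflict.
Both values of B lead to a conflict.

UNSATISFIABLE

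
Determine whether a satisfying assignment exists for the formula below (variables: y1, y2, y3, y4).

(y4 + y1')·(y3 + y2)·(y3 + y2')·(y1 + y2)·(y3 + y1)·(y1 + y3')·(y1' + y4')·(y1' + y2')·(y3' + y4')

Unsatisfiable

Suppose y4 = 1.
The clause (y1') is unit, so y1 = 0.
The clause (y2) is unit, so y2 = 1.
The clause (y3) is unit, so y3 = 1.
But (y3') is also a unit clause — contradiction.
That branch fails; take y4 = 0 instead.
The clause (y1') is unit, so y1 = 0.
The clause (y2) is unit, so y2 = 1.
The clause (y3) is unit, so y3 = 1.
But (y3') is also a unit clause — contradiction.
Neither y4 = 1 nor y4 = 0 works.
No assignment satisfies every clause.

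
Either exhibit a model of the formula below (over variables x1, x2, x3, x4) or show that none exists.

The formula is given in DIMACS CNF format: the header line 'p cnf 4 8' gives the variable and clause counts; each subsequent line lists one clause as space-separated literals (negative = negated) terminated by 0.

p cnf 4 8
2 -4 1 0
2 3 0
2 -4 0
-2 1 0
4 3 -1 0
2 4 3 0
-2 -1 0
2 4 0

UNSATISFIABLE

Suppose x2 = True.
(x1) alone gives x1 = True.
Now (¬x1) is unsatisfied and unit — conflict.
Backtrack on x2: now try x2 = False.
(x3) alone gives x3 = True.
(¬x4) alone gives x4 = False.
Now (x4) is unsatisfied and unit — conflict.
Neither x2 = True nor x2 = False works.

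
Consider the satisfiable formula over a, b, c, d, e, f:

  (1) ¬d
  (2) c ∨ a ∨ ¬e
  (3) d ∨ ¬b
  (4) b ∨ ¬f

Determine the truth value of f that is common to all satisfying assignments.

Suppose f = True.
Unit clause (¬d) forces d = False.
Unit clause (¬b) forces b = False.
Now (b) is unsatisfied and unit — conflict.
So every satisfying assignment has f = False.

False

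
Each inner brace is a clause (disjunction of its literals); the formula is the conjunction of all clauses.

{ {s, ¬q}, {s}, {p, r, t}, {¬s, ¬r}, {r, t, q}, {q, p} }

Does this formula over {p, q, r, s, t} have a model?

(s) alone gives s = True.
(¬r) alone gives r = False.
Suppose p = True.
Suppose t = True.
Every clause is now satisfied; q is unconstrained.
A satisfying assignment: p ↦ True, q ↦ False, r ↦ False, s ↦ True, t ↦ True.

Yes, satisfiable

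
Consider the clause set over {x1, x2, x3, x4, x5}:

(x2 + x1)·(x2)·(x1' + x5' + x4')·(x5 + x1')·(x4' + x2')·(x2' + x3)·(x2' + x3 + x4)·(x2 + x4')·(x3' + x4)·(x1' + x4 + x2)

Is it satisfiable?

No

(x2) alone gives x2 = 1.
(x4') alone gives x4 = 0.
(x3) alone gives x3 = 1.
Now (x3') is unsatisfied and unit — conflict.
No assignment satisfies every clause.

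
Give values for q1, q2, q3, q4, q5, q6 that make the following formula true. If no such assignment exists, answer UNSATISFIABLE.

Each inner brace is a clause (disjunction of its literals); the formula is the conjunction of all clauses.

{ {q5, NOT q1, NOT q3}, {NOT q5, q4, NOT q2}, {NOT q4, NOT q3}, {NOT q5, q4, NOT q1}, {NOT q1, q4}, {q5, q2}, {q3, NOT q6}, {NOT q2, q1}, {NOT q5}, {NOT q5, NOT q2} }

The clause (NOT q5) is unit, so q5 = false.
The clause (q2) is unit, so q2 = true.
The clause (q1) is unit, so q1 = true.
The clause (NOT q3) is unit, so q3 = false.
The clause (q4) is unit, so q4 = true.
The clause (NOT q6) is unit, so q6 = false.
This assignment satisfies each clause.

q1=true, q2=true, q3=false, q4=true, q5=false, q6=false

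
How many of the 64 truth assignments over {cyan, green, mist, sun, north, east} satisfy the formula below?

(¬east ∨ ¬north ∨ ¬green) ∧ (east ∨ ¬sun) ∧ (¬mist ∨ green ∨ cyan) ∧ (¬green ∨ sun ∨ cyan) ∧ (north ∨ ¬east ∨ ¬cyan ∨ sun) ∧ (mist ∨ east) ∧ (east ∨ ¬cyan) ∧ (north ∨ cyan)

There are 2^6 = 64 truth assignments over (cyan, green, mist, sun, north, east).
Split on north. With north = True, the clauses containing north are satisfied and ¬north drops from the rest; 6 of the 2^5 = 32 assignments to the other variables satisfy what remains.
With north = False, by the same count on the reduced clause set, 4 assignments work.
(One model: cyan=F, green=F, mist=F, sun=F, north=T, east=T.)
Total: 6 + 4 = 10.

10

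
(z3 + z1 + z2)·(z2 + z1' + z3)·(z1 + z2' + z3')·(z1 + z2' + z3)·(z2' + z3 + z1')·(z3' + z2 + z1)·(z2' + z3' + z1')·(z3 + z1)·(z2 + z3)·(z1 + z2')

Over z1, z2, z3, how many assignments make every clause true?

1

There are 2^3 = 8 truth assignments over (z1, z2, z3).
Check each against the 10 clauses (columns in the order z1, z2, z3):
  F F F  ✗ fails (z3 + z1 + z2)
  F F T  ✗ fails (z3' + z2 + z1)
  F T F  ✗ fails (z1 + z2' + z3)
  F T T  ✗ fails (z1 + z2' + z3')
  T F F  ✗ fails (z2 + z1' + z3)
  T F T  ✓ satisfies all
  T T F  ✗ fails (z2' + z3 + z1')
  T T T  ✗ fails (z2' + z3' + z1')
1 of the 8 rows is a model.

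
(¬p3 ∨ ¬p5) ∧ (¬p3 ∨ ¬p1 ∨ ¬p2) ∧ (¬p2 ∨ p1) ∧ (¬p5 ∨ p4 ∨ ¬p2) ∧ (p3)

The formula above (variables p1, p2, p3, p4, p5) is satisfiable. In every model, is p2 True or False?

Suppose p2 = True.
From the singleton clause (p1), p1 = True.
From the singleton clause (¬p3), p3 = False.
Now (p3) is unsatisfied and unit — conflict.
So every satisfying assignment has p2 = False.

False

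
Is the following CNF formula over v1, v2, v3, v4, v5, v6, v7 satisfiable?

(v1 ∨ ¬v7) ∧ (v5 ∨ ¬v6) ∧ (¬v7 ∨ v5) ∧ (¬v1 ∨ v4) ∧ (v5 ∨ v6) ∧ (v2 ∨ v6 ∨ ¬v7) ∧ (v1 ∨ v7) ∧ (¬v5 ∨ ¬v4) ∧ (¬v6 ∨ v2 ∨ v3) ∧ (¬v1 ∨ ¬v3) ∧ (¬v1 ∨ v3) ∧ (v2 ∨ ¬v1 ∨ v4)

No

Branch on v1: set v1 = True.
(v4) alone gives v4 = True.
(¬v5) alone gives v5 = False.
(¬v6) alone gives v6 = False.
Now (v6) is unsatisfied and unit — conflict.
That branch fails; take v1 = False instead.
(¬v7) alone gives v7 = False.
Now (v7) is unsatisfied and unit — conflict.
Neither v1 = True nor v1 = False works.
No assignment satisfies every clause.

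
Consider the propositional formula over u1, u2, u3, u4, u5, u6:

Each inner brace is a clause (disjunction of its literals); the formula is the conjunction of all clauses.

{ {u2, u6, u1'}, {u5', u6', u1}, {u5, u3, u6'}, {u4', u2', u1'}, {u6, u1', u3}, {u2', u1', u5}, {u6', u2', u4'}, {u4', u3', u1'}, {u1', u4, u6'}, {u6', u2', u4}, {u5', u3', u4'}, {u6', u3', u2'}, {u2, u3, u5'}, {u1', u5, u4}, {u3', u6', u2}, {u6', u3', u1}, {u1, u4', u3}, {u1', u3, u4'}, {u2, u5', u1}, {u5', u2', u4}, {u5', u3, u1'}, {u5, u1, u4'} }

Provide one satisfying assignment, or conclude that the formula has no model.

Try u2 = 1.
Try u4 = 0.
From the singleton clause (u6'), u6 = 0.
From the singleton clause (u5'), u5 = 0.
From the singleton clause (u1'), u1 = 0.
All clauses hold; u3 can take either value.

u1 ↦ 0,  u2 ↦ 1,  u3 ↦ 0,  u4 ↦ 0,  u5 ↦ 0,  u6 ↦ 0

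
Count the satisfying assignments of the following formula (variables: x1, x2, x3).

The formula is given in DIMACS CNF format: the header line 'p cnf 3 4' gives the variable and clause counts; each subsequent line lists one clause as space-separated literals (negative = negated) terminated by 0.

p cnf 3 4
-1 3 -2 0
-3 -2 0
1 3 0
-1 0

There are 2^3 = 8 truth assignments over (x1, x2, x3).
Check each against the 4 clauses (columns in the order x1, x2, x3):
  F F F  ✗ fails (x1 ∨ x3)
  F F T  ✓ satisfies all
  F T F  ✗ fails (x1 ∨ x3)
  F T T  ✗ fails (¬x3 ∨ ¬x2)
  T F F  ✗ fails (¬x1)
  T F T  ✗ fails (¬x1)
  T T F  ✗ fails (¬x1 ∨ x3 ∨ ¬x2)
  T T T  ✗ fails (¬x3 ∨ ¬x2)
1 of the 8 rows is a model.

1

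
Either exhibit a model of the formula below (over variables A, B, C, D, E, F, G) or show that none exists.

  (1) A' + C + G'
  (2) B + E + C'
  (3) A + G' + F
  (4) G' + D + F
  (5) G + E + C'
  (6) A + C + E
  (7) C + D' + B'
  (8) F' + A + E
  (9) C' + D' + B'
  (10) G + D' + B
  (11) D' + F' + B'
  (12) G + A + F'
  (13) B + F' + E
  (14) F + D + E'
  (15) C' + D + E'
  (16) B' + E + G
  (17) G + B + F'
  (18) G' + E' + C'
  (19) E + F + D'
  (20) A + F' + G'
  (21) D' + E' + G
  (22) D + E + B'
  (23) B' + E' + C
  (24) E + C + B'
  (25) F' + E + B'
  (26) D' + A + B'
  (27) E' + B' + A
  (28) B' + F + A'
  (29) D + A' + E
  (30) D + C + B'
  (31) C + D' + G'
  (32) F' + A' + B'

Branch on A: set A = 0.
Branch on G: set G = 0.
The clause (F') is unit, so F = 0.
Branch on E: set E = 1.
The clause (D) is unit, so D = 1.
Now (D') is unsatisfied and unit — conflict.
So E must be the other value — set E = 0.
The clause (C') is unit, so C = 0.
Now (C) is unsatisfied and unit — conflict.
Neither E = 1 nor E = 0 works.
So G must be the other value — set G = 1.
The clause (F) is unit, so F = 1.
Now (F') is unsatisfied and unit — conflict.
Neither G = 1 nor G = 0 works.
So A must be the other value — set A = 1.
Branch on C: set C = 1.
Branch on B: set B = 1.
The clause (D') is unit, so D = 0.
The clause (E') is unit, so E = 0.
Now (E) is unsatisfied and unit — conflict.
So B must be the other value — set B = 0.
The clause (E) is unit, so E = 1.
The clause (D) is unit, so D = 1.
The clause (G) is unit, so G = 1.
Now (G') is unsatisfied and unit — conflict.
Neither B = 1 nor B = 0 works.
So C must be the other value — set C = 0.
The clause (G') is unit, so G = 0.
Branch on D: set D = 0.
The clause (E) is unit, so E = 1.
The clause (F) is unit, so F = 1.
The clause (B) is unit, so B = 1.
Now (B') is unsatisfied and unit — conflict.
So D must be the other value — set D = 1.
The clause (B') is unit, so B = 0.
Now (B) is unsatisfied and unit — conflict.
Neither D = 1 nor D = 0 works.
Neither C = 1 nor C = 0 works.
Neither A = 1 nor A = 0 works.

UNSATISFIABLE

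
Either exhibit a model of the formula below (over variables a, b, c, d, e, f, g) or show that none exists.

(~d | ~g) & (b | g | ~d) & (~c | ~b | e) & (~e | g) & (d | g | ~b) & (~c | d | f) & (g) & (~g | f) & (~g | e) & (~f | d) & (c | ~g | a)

(g) alone gives g = 1.
(~d) alone gives d = 0.
(f) alone gives f = 1.
But (~f) is also a unit clause — contradiction.

UNSATISFIABLE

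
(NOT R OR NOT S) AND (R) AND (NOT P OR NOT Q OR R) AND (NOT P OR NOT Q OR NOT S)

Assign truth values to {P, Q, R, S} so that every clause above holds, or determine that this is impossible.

P ↦ true; Q ↦ false; R ↦ true; S ↦ false

Unit clause (R) forces R = true.
Unit clause (NOT S) forces S = false.
All clauses hold; P, Q can take either value.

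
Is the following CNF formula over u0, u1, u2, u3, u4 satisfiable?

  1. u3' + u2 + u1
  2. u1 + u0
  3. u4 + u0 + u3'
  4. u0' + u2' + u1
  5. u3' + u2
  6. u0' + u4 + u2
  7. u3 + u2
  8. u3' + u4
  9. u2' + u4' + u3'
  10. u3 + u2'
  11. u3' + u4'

Branch on u1: set u1 = 1.
Branch on u3: set u3 = 0.
From the singleton clause (u2), u2 = 1.
But (u2') is also a unit clause — contradiction.
So u3 must be the other value — set u3 = 1.
From the singleton clause (u2), u2 = 1.
From the singleton clause (u4), u4 = 1.
But (u4') is also a unit clause — contradiction.
Either choice for u3 ends in contradiction.
So u1 must be the other value — set u1 = 0.
From the singleton clause (u0), u0 = 1.
From the singleton clause (u2'), u2 = 0.
From the singleton clause (u3'), u3 = 0.
But (u3) is also a unit clause — contradiction.
Either choice for u1 ends in contradiction.
No assignment satisfies every clause.

Unsatisfiable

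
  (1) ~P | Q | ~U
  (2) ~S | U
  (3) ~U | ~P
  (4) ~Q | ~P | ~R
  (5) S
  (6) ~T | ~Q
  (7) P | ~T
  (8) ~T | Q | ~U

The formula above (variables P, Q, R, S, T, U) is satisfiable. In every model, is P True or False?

False

Suppose P = 1.
From the singleton clause (~U), U = 0.
From the singleton clause (~S), S = 0.
That conflicts with the unit clause (S).
So every satisfying assignment has P = False.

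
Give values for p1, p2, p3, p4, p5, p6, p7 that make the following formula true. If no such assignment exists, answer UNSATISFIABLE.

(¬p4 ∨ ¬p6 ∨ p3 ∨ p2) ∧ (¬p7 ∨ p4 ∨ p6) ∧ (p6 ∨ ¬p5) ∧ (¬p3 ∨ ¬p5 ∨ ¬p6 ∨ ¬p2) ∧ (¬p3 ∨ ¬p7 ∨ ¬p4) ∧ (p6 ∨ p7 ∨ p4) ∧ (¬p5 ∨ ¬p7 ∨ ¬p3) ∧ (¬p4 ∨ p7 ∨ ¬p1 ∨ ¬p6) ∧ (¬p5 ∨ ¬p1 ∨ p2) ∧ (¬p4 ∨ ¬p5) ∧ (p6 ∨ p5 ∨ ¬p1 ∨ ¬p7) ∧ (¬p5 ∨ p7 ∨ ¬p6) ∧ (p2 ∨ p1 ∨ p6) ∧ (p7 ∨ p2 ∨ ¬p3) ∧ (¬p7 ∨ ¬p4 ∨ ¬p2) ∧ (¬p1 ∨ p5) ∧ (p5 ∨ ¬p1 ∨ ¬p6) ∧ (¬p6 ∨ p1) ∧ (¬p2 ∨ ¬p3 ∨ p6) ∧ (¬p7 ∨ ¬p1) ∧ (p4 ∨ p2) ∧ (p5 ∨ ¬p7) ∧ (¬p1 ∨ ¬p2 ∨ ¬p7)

p1 ↦ False,  p2 ↦ True,  p3 ↦ False,  p4 ↦ True,  p5 ↦ False,  p6 ↦ False,  p7 ↦ False

Try p6 = False.
From the singleton clause (¬p5), p5 = False.
From the singleton clause (¬p1), p1 = False.
From the singleton clause (p2), p2 = True.
From the singleton clause (¬p3), p3 = False.
From the singleton clause (¬p7), p7 = False.
From the singleton clause (p4), p4 = True.
This assignment satisfies each clause.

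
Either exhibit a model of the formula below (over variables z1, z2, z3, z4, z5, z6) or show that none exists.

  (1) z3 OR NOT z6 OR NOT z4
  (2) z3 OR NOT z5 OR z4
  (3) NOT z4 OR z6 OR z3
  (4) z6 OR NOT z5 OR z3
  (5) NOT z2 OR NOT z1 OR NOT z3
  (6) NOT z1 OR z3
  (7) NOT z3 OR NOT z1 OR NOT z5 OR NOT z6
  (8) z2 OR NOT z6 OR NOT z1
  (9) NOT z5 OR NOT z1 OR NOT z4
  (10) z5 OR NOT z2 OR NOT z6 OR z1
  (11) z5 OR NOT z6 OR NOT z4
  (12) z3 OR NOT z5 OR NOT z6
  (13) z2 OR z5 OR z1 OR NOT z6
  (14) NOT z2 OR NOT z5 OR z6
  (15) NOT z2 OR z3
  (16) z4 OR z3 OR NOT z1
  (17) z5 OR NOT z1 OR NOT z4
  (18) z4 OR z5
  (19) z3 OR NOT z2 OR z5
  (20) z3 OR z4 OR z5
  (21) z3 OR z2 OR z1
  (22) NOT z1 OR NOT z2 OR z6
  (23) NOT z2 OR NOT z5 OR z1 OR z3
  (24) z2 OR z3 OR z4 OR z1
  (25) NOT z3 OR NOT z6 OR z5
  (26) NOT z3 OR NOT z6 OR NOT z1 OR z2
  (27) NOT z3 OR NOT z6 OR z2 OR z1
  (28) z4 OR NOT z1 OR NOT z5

z1: false, z2: false, z3: true, z4: false, z5: true, z6: false

Try z1 = false.
Try z2 = false.
Unit clause (z3) forces z3 = true.
Unit clause (NOT z6) forces z6 = false.
Try z4 = false.
Unit clause (z5) forces z5 = true.
Every clause now holds.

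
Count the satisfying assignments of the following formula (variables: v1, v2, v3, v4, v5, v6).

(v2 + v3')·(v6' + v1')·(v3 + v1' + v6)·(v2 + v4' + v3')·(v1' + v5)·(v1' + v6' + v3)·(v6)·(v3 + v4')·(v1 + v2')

2

There are 2^6 = 64 truth assignments over (v1, v2, v3, v4, v5, v6).
Split on v4. With v4 = 1, the clauses containing v4 are satisfied and v4' drops from the rest; 0 of the 2^5 = 32 assignments to the other variables satisfy what remains.
With v4 = 0, by the same count on the reduced clause set, 2 assignments work.
(One model: v1=F, v2=F, v3=F, v4=F, v5=F, v6=T.)
Total: 0 + 2 = 2.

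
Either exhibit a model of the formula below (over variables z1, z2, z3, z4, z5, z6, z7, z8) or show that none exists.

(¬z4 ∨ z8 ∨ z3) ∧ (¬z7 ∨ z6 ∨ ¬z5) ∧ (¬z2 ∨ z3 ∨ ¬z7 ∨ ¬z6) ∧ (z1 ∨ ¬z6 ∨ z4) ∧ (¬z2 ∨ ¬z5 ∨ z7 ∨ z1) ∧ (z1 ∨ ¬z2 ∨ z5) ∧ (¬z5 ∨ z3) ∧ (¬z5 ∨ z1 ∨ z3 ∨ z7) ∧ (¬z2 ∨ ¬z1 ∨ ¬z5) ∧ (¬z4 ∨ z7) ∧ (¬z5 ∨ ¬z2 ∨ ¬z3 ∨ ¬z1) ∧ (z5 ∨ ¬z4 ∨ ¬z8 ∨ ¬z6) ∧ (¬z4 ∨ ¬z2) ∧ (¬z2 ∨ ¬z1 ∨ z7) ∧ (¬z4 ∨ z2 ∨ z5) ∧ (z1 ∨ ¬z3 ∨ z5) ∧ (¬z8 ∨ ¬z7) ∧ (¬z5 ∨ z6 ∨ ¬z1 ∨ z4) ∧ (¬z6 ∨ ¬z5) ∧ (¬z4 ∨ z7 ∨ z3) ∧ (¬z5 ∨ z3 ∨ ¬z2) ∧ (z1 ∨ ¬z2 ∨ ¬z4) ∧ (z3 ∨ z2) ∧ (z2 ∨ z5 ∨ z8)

z1 ↦ True, z2 ↦ True, z3 ↦ False, z4 ↦ False, z5 ↦ False, z6 ↦ False, z7 ↦ True, z8 ↦ False

Suppose z5 = False.
Suppose z1 = True.
Suppose z4 = False.
Suppose z2 = True.
The clause (z7) is unit, so z7 = True.
The clause (¬z8) is unit, so z8 = False.
Suppose z3 = False.
The clause (¬z6) is unit, so z6 = False.
All clauses are satisfied.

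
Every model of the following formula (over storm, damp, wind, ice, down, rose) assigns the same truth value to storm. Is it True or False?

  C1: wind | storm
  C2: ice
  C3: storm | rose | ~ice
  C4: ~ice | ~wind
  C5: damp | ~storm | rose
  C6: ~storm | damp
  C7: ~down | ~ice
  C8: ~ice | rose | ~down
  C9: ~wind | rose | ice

True

Suppose storm = 0.
From the singleton clause (wind), wind = 1.
From the singleton clause (ice), ice = 1.
That conflicts with the unit clause (~ice).
So every satisfying assignment has storm = True.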